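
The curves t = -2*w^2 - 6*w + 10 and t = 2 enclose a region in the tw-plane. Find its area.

125/3

Both boundary curves give t as a function of w, so integrate with respect to w. Setting them equal: -2*w^2 - 6*w + 8 = 0, i.e. -2*(w - 1)*(w + 4) = 0, so they meet at w = -4, 1.
For w in [-4, 1], t = -2*w^2 - 6*w + 10 is on the right; area = ∫[-4,1] (-2*w^2 - 6*w + 8) dw = 125/3.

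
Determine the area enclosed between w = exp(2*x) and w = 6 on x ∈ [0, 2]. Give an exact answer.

-35/2 + 6*log(6) + exp(4)/2

The difference (exp(2*x)) - (6) = exp(2*x) - 6 changes sign at x = log(6)/2 inside [0, 2], so split the integral there.
∫[0,log(6)/2] (exp(2*x) - 6) dx = 5/2 - log(216); the area of that piece is -5/2 + log(216).
∫[log(6)/2,2] (exp(2*x) - 6) dx = -15 + 3*log(6) + exp(4)/2.
Total area = (-5/2 + log(216)) + (-15 + 3*log(6) + exp(4)/2) = -35/2 + 6*log(6) + exp(4)/2.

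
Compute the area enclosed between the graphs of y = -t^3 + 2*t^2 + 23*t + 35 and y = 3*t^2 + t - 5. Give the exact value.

3901/12

Set the curves equal: -t^3 + 2*t^2 + 23*t + 35 = 3*t^2 + t - 5, so -t^3 - t^2 + 22*t + 40 = 0, which factors as -(t - 5)*(t + 2)*(t + 4) = 0. The curves meet at t = -4, -2, 5.
On [-4, -2], y = 3*t^2 + t - 5 is on top; that piece has area ∫[-4,-2] (-(-t^3 - t^2 + 22*t + 40)) dt = 32/3.
On [-2, 5], y = -t^3 + 2*t^2 + 23*t + 35 is on top; that piece has area ∫[-2,5] (-t^3 - t^2 + 22*t + 40) dt = 3773/12.
Total enclosed area = 32/3 + 3773/12 = 3901/12.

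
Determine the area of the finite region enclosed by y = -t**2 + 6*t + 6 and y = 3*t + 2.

Set the curves equal: -t**2 + 6*t + 6 = 3*t + 2, so -t**2 + 3*t + 4 = 0, which factors as -(t - 4)*(t + 1) = 0. The curves meet at t = -1, 4.
On [-1, 4], y = -t**2 + 6*t + 6 is on top; that piece has area ∫[-1,4] (-t**2 + 3*t + 4) dt = 125/6.

125/6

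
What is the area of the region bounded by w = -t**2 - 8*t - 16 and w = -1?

Set the curves equal: -t**2 - 8*t - 16 = -1, so -t**2 - 8*t - 15 = 0, which factors as -(t + 3)*(t + 5) = 0. The curves meet at t = -5, -3.
On [-5, -3], w = -t**2 - 8*t - 16 is on top; that piece has area ∫[-5,-3] (-t**2 - 8*t - 15) dt = 4/3.

4/3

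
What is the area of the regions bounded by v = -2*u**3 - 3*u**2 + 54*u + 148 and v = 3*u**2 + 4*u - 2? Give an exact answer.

Set the curves equal: -2*u**3 - 3*u**2 + 54*u + 148 = 3*u**2 + 4*u - 2, so -2*u**3 - 6*u**2 + 50*u + 150 = 0, which factors as -2*(u - 5)*(u + 3)*(u + 5) = 0. The curves meet at u = -5, -3, 5.
On [-5, -3], v = 3*u**2 + 4*u - 2 is on top; that piece has area ∫[-5,-3] (-(-2*u**3 - 6*u**2 + 50*u + 150)) du = 24.
On [-3, 5], v = -2*u**3 - 3*u**2 + 54*u + 148 is on top; that piece has area ∫[-3,5] (-2*u**3 - 6*u**2 + 50*u + 150) du = 1024.
Total enclosed area = 24 + 1024 = 1048.

1048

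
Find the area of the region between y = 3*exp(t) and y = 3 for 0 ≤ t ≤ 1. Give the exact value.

On [0, 1], (3*exp(t)) - (3) = 3*exp(t) - 3 is ≥ 0 throughout, so the area is a single integral of |3*exp(t) - 3|.
∫[0,1] (3*exp(t) - 3) dt = -6 + 3*exp(1).

-6 + 3*exp(1)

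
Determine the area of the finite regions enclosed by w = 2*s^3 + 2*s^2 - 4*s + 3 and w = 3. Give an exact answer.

Set the curves equal: 2*s^3 + 2*s^2 - 4*s + 3 = 3, so 2*s^3 + 2*s^2 - 4*s = 0, which factors as 2*s*(s - 1)*(s + 2) = 0. The curves meet at s = -2, 0, 1.
On [-2, 0], w = 2*s^3 + 2*s^2 - 4*s + 3 is on top; that piece has area ∫[-2,0] (2*s^3 + 2*s^2 - 4*s) ds = 16/3.
On [0, 1], w = 3 is on top; that piece has area ∫[0,1] (-(2*s^3 + 2*s^2 - 4*s)) ds = 5/6.
Total enclosed area = 16/3 + 5/6 = 37/6.

37/6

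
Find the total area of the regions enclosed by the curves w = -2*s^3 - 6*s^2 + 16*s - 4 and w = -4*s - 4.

Set the curves equal: -2*s^3 - 6*s^2 + 16*s - 4 = -4*s - 4, so -2*s^3 - 6*s^2 + 20*s = 0, which factors as -2*s*(s - 2)*(s + 5) = 0. The curves meet at s = -5, 0, 2.
On [-5, 0], w = -4*s - 4 is on top; that piece has area ∫[-5,0] (-(-2*s^3 - 6*s^2 + 20*s)) ds = 375/2.
On [0, 2], w = -2*s^3 - 6*s^2 + 16*s - 4 is on top; that piece has area ∫[0,2] (-2*s^3 - 6*s^2 + 20*s) ds = 16.
Total enclosed area = 375/2 + 16 = 407/2.

407/2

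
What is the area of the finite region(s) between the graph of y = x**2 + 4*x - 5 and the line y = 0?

The curve meets the x-axis where x**2 + 4*x - 5 = 0, i.e. (x - 1)*(x + 5) = 0, at x = -5, 1.
On [-5, 1] the curve lies below the axis; ∫[-5,1] (x**2 + 4*x - 5) dx = -36, giving area 36.

36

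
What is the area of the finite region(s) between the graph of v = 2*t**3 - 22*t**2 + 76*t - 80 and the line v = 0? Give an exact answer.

37/6

The curve meets the t-axis where 2*t**3 - 22*t**2 + 76*t - 80 = 0, i.e. 2*(t - 5)*(t - 4)*(t - 2) = 0, at t = 2, 4, 5.
On [2, 4] the curve lies above the axis; ∫[2,4] (2*t**3 - 22*t**2 + 76*t - 80) dt = 16/3, giving area 16/3.
On [4, 5] the curve lies below the axis; ∫[4,5] (2*t**3 - 22*t**2 + 76*t - 80) dt = -5/6, giving area 5/6.
Total area = 16/3 + 5/6 = 37/6.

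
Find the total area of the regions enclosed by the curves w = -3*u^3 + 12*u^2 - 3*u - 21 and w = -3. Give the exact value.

Set the curves equal: -3*u^3 + 12*u^2 - 3*u - 21 = -3, so -3*u^3 + 12*u^2 - 3*u - 18 = 0, which factors as -3*(u - 3)*(u - 2)*(u + 1) = 0. The curves meet at u = -1, 2, 3.
On [-1, 2], w = -3 is on top; that piece has area ∫[-1,2] (-(-3*u^3 + 12*u^2 - 3*u - 18)) du = 135/4.
On [2, 3], w = -3*u^3 + 12*u^2 - 3*u - 21 is on top; that piece has area ∫[2,3] (-3*u^3 + 12*u^2 - 3*u - 18) du = 7/4.
Total enclosed area = 135/4 + 7/4 = 71/2.

71/2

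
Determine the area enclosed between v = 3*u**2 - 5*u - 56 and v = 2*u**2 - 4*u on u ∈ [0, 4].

On [0, 4], (3*u**2 - 5*u - 56) - (2*u**2 - 4*u) = u**2 - u - 56 is ≤ 0 throughout, so the area is a single integral of |u**2 - u - 56|.
∫[0,4] (u**2 - u - 56) du = -632/3; the area of that piece is 632/3.

632/3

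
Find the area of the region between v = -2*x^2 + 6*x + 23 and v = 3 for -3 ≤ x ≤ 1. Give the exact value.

The difference (-2*x^2 + 6*x + 23) - (3) = -2*x^2 + 6*x + 20 changes sign at x = -2 inside [-3, 1], so split the integral there.
∫[-3,-2] (-2*x^2 + 6*x + 20) dx = -23/3; the area of that piece is 23/3.
∫[-2,1] (-2*x^2 + 6*x + 20) dx = 45.
Total area = 23/3 + 45 = 158/3.

158/3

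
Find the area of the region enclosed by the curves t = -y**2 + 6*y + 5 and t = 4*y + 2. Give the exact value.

Both boundary curves give t as a function of y, so integrate with respect to y. Setting them equal: -y**2 + 2*y + 3 = 0, i.e. -(y - 3)*(y + 1) = 0, so they meet at y = -1, 3.
For y in [-1, 3], t = -y**2 + 6*y + 5 is on the right; area = ∫[-1,3] (-y**2 + 2*y + 3) dy = 32/3.

32/3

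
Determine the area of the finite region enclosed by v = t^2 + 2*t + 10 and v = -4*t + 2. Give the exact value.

Set the curves equal: t^2 + 2*t + 10 = -4*t + 2, so t^2 + 6*t + 8 = 0, which factors as (t + 2)*(t + 4) = 0. The curves meet at t = -4, -2.
On [-4, -2], v = -4*t + 2 is on top; that piece has area ∫[-4,-2] (-(t^2 + 6*t + 8)) dt = 4/3.

4/3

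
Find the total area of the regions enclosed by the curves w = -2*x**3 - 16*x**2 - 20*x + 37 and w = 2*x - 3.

Set the curves equal: -2*x**3 - 16*x**2 - 20*x + 37 = 2*x - 3, so -2*x**3 - 16*x**2 - 22*x + 40 = 0, which factors as -2*(x - 1)*(x + 4)*(x + 5) = 0. The curves meet at x = -5, -4, 1.
On [-5, -4], w = 2*x - 3 is on top; that piece has area ∫[-5,-4] (-(-2*x**3 - 16*x**2 - 22*x + 40)) dx = 11/6.
On [-4, 1], w = -2*x**3 - 16*x**2 - 20*x + 37 is on top; that piece has area ∫[-4,1] (-2*x**3 - 16*x**2 - 22*x + 40) dx = 875/6.
Total enclosed area = 11/6 + 875/6 = 443/3.

443/3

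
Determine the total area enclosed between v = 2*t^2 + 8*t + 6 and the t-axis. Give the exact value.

8/3

The curve meets the t-axis where 2*t^2 + 8*t + 6 = 0, i.e. 2*(t + 1)*(t + 3) = 0, at t = -3, -1.
On [-3, -1] the curve lies below the axis; ∫[-3,-1] (2*t^2 + 8*t + 6) dt = -8/3, giving area 8/3.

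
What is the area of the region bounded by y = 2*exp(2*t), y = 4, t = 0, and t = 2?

The difference (2*exp(2*t)) - (4) = 2*exp(2*t) - 4 changes sign at t = log(2)/2 inside [0, 2], so split the integral there.
∫[0,log(2)/2] (2*exp(2*t) - 4) dt = 1 - log(4); the area of that piece is -1 + log(4).
∫[log(2)/2,2] (2*exp(2*t) - 4) dt = -10 + 2*log(2) + exp(4).
Total area = (-1 + log(4)) + (-10 + 2*log(2) + exp(4)) = -11 + 4*log(2) + exp(4).

-11 + 4*log(2) + exp(4)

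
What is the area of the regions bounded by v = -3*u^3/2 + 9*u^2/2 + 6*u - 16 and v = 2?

Set the curves equal: -3*u^3/2 + 9*u^2/2 + 6*u - 16 = 2, so -3*u^3/2 + 9*u^2/2 + 6*u - 18 = 0, which factors as -3*(u - 3)*(u - 2)*(u + 2)/2 = 0. The curves meet at u = -2, 2, 3.
On [-2, 2], v = 2 is on top; that piece has area ∫[-2,2] (-(-3*u^3/2 + 9*u^2/2 + 6*u - 18)) du = 48.
On [2, 3], v = -3*u^3/2 + 9*u^2/2 + 6*u - 16 is on top; that piece has area ∫[2,3] (-3*u^3/2 + 9*u^2/2 + 6*u - 18) du = 9/8.
Total enclosed area = 48 + 9/8 = 393/8.

393/8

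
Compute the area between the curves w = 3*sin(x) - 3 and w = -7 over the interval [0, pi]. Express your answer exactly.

On [0, pi], (3*sin(x) - 3) - (-7) = 3*sin(x) + 4 is ≥ 0 throughout, so the area is a single integral of |3*sin(x) + 4|.
∫[0,pi] (3*sin(x) + 4) dx = 6 + 4*pi.

6 + 4*pi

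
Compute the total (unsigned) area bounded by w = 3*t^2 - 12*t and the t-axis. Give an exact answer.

32

The curve meets the t-axis where 3*t^2 - 12*t = 0, i.e. 3*t*(t - 4) = 0, at t = 0, 4.
On [0, 4] the curve lies below the axis; ∫[0,4] (3*t^2 - 12*t) dt = -32, giving area 32.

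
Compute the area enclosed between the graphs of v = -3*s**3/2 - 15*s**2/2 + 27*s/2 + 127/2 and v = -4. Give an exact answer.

284

Set the curves equal: -3*s**3/2 - 15*s**2/2 + 27*s/2 + 127/2 = -4, so -3*s**3/2 - 15*s**2/2 + 27*s/2 + 135/2 = 0, which factors as -3*(s - 3)*(s + 3)*(s + 5)/2 = 0. The curves meet at s = -5, -3, 3.
On [-5, -3], v = -4 is on top; that piece has area ∫[-5,-3] (-(-3*s**3/2 - 15*s**2/2 + 27*s/2 + 135/2)) ds = 14.
On [-3, 3], v = -3*s**3/2 - 15*s**2/2 + 27*s/2 + 127/2 is on top; that piece has area ∫[-3,3] (-3*s**3/2 - 15*s**2/2 + 27*s/2 + 135/2) ds = 270.
Total enclosed area = 14 + 270 = 284.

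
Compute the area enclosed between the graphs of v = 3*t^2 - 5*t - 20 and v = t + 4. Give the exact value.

108

Set the curves equal: 3*t^2 - 5*t - 20 = t + 4, so 3*t^2 - 6*t - 24 = 0, which factors as 3*(t - 4)*(t + 2) = 0. The curves meet at t = -2, 4.
On [-2, 4], v = t + 4 is on top; that piece has area ∫[-2,4] (-(3*t^2 - 6*t - 24)) dt = 108.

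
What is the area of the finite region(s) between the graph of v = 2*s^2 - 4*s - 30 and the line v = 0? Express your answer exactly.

The curve meets the s-axis where 2*s^2 - 4*s - 30 = 0, i.e. 2*(s - 5)*(s + 3) = 0, at s = -3, 5.
On [-3, 5] the curve lies below the axis; ∫[-3,5] (2*s^2 - 4*s - 30) ds = -512/3, giving area 512/3.

512/3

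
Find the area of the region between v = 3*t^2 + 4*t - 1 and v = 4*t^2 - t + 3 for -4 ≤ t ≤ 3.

165/2

The difference (3*t^2 + 4*t - 1) - (4*t^2 - t + 3) = -t^2 + 5*t - 4 changes sign at t = 1 inside [-4, 3], so split the integral there.
∫[-4,1] (-t^2 + 5*t - 4) dt = -475/6; the area of that piece is 475/6.
∫[1,3] (-t^2 + 5*t - 4) dt = 10/3.
Total area = 475/6 + 10/3 = 165/2.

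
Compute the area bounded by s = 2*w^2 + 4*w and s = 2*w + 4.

Both boundary curves give s as a function of w, so integrate with respect to w. Setting them equal: 2*w^2 + 2*w - 4 = 0, i.e. 2*(w - 1)*(w + 2) = 0, so they meet at w = -2, 1.
For w in [-2, 1], s = 2*w^2 + 4*w is on the left; area = ∫[-2,1] (-(2*w^2 + 2*w - 4)) dw = 9.

9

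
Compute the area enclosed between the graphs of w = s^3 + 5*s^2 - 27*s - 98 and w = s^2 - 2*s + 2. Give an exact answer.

4019/6

Set the curves equal: s^3 + 5*s^2 - 27*s - 98 = s^2 - 2*s + 2, so s^3 + 4*s^2 - 25*s - 100 = 0, which factors as (s - 5)*(s + 4)*(s + 5) = 0. The curves meet at s = -5, -4, 5.
On [-5, -4], w = s^3 + 5*s^2 - 27*s - 98 is on top; that piece has area ∫[-5,-4] (s^3 + 4*s^2 - 25*s - 100) ds = 19/12.
On [-4, 5], w = s^2 - 2*s + 2 is on top; that piece has area ∫[-4,5] (-(s^3 + 4*s^2 - 25*s - 100)) ds = 2673/4.
Total enclosed area = 19/12 + 2673/4 = 4019/6.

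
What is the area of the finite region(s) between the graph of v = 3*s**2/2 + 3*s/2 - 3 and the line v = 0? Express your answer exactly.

27/4

The curve meets the s-axis where 3*s**2/2 + 3*s/2 - 3 = 0, i.e. 3*(s - 1)*(s + 2)/2 = 0, at s = -2, 1.
On [-2, 1] the curve lies below the axis; ∫[-2,1] (3*s**2/2 + 3*s/2 - 3) ds = -27/4, giving area 27/4.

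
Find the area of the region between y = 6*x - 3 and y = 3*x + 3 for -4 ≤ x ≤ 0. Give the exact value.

On [-4, 0], (6*x - 3) - (3*x + 3) = 3*x - 6 is ≤ 0 throughout, so the area is a single integral of |3*x - 6|.
∫[-4,0] (3*x - 6) dx = -48; the area of that piece is 48.

48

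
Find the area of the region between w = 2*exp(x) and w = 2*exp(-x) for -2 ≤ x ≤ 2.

-8 + 4*exp(-2) + 4*exp(2)

The difference (2*exp(x)) - (2*exp(-x)) = 2*exp(x) - 2*exp(-x) changes sign at x = 0 inside [-2, 2], so split the integral there.
∫[-2,0] (2*exp(x) - 2*exp(-x)) dx = -2*exp(2) - 2*exp(-2) + 4; the area of that piece is -4 + 2*exp(-2) + 2*exp(2).
∫[0,2] (2*exp(x) - 2*exp(-x)) dx = -4 + 2*exp(-2) + 2*exp(2).
Total area = (-4 + 2*exp(-2) + 2*exp(2)) + (-4 + 2*exp(-2) + 2*exp(2)) = -8 + 4*exp(-2) + 4*exp(2).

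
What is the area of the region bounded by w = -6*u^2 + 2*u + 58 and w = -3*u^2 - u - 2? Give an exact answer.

Set the curves equal: -6*u^2 + 2*u + 58 = -3*u^2 - u - 2, so -3*u^2 + 3*u + 60 = 0, which factors as -3*(u - 5)*(u + 4) = 0. The curves meet at u = -4, 5.
On [-4, 5], w = -6*u^2 + 2*u + 58 is on top; that piece has area ∫[-4,5] (-3*u^2 + 3*u + 60) du = 729/2.

729/2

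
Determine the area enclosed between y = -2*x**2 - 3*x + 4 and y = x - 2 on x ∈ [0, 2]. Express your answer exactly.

The difference (-2*x**2 - 3*x + 4) - (x - 2) = -2*x**2 - 4*x + 6 changes sign at x = 1 inside [0, 2], so split the integral there.
∫[0,1] (-2*x**2 - 4*x + 6) dx = 10/3.
∫[1,2] (-2*x**2 - 4*x + 6) dx = -14/3; the area of that piece is 14/3.
Total area = 10/3 + 14/3 = 8.

8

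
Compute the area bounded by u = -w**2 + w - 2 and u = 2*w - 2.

1/6

Both boundary curves give u as a function of w, so integrate with respect to w. Setting them equal: -w**2 - w = 0, i.e. -w*(w + 1) = 0, so they meet at w = -1, 0.
For w in [-1, 0], u = -w**2 + w - 2 is on the right; area = ∫[-1,0] (-w**2 - w) dw = 1/6.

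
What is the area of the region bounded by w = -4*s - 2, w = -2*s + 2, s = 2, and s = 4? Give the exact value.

On [2, 4], (-4*s - 2) - (-2*s + 2) = -2*s - 4 is ≤ 0 throughout, so the area is a single integral of |-2*s - 4|.
∫[2,4] (-2*s - 4) ds = -20; the area of that piece is 20.

20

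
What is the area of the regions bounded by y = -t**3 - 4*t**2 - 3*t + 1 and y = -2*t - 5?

71/6

Set the curves equal: -t**3 - 4*t**2 - 3*t + 1 = -2*t - 5, so -t**3 - 4*t**2 - t + 6 = 0, which factors as -(t - 1)*(t + 2)*(t + 3) = 0. The curves meet at t = -3, -2, 1.
On [-3, -2], y = -2*t - 5 is on top; that piece has area ∫[-3,-2] (-(-t**3 - 4*t**2 - t + 6)) dt = 7/12.
On [-2, 1], y = -t**3 - 4*t**2 - 3*t + 1 is on top; that piece has area ∫[-2,1] (-t**3 - 4*t**2 - t + 6) dt = 45/4.
Total enclosed area = 7/12 + 45/4 = 71/6.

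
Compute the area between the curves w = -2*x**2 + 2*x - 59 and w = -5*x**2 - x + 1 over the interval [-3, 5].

The difference (-2*x**2 + 2*x - 59) - (-5*x**2 - x + 1) = 3*x**2 + 3*x - 60 changes sign at x = 4 inside [-3, 5], so split the integral there.
∫[-3,4] (3*x**2 + 3*x - 60) dx = -637/2; the area of that piece is 637/2.
∫[4,5] (3*x**2 + 3*x - 60) dx = 29/2.
Total area = 637/2 + 29/2 = 333.

333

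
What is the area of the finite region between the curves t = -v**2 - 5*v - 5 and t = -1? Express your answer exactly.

9/2

Both boundary curves give t as a function of v, so integrate with respect to v. Setting them equal: -v**2 - 5*v - 4 = 0, i.e. -(v + 1)*(v + 4) = 0, so they meet at v = -4, -1.
For v in [-4, -1], t = -v**2 - 5*v - 5 is on the right; area = ∫[-4,-1] (-v**2 - 5*v - 4) dv = 9/2.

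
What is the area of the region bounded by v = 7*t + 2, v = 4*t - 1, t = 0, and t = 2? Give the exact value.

On [0, 2], (7*t + 2) - (4*t - 1) = 3*t + 3 is ≥ 0 throughout, so the area is a single integral of |3*t + 3|.
∫[0,2] (3*t + 3) dt = 12.

12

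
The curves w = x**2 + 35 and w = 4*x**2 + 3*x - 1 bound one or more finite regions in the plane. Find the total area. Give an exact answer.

343/2

Set the curves equal: x**2 + 35 = 4*x**2 + 3*x - 1, so -3*x**2 - 3*x + 36 = 0, which factors as -3*(x - 3)*(x + 4) = 0. The curves meet at x = -4, 3.
On [-4, 3], w = x**2 + 35 is on top; that piece has area ∫[-4,3] (-3*x**2 - 3*x + 36) dx = 343/2.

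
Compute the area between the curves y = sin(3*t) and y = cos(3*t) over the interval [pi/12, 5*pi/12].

On [pi/12, 5*pi/12], (sin(3*t)) - (cos(3*t)) = sin(3*t) - cos(3*t) is ≥ 0 throughout, so the area is a single integral of |sin(3*t) - cos(3*t)|.
∫[pi/12,5*pi/12] (sin(3*t) - cos(3*t)) dt = 2*sqrt(2)/3.

2*sqrt(2)/3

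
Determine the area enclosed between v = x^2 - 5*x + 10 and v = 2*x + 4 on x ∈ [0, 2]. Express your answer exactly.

The difference (x^2 - 5*x + 10) - (2*x + 4) = x^2 - 7*x + 6 changes sign at x = 1 inside [0, 2], so split the integral there.
∫[0,1] (x^2 - 7*x + 6) dx = 17/6.
∫[1,2] (x^2 - 7*x + 6) dx = -13/6; the area of that piece is 13/6.
Total area = 17/6 + 13/6 = 5.

5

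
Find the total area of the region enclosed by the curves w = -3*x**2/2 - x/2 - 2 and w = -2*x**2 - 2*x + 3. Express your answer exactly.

343/12

Set the curves equal: -3*x**2/2 - x/2 - 2 = -2*x**2 - 2*x + 3, so x**2/2 + 3*x/2 - 5 = 0, which factors as (x - 2)*(x + 5)/2 = 0. The curves meet at x = -5, 2.
On [-5, 2], w = -2*x**2 - 2*x + 3 is on top; that piece has area ∫[-5,2] (-(x**2/2 + 3*x/2 - 5)) dx = 343/12.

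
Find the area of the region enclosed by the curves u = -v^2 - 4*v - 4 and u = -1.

Both boundary curves give u as a function of v, so integrate with respect to v. Setting them equal: -v^2 - 4*v - 3 = 0, i.e. -(v + 1)*(v + 3) = 0, so they meet at v = -3, -1.
For v in [-3, -1], u = -v^2 - 4*v - 4 is on the right; area = ∫[-3,-1] (-v^2 - 4*v - 3) dv = 4/3.

4/3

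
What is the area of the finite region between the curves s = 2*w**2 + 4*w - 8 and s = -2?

64/3

Both boundary curves give s as a function of w, so integrate with respect to w. Setting them equal: 2*w**2 + 4*w - 6 = 0, i.e. 2*(w - 1)*(w + 3) = 0, so they meet at w = -3, 1.
For w in [-3, 1], s = 2*w**2 + 4*w - 8 is on the left; area = ∫[-3,1] (-(2*w**2 + 4*w - 6)) dw = 64/3.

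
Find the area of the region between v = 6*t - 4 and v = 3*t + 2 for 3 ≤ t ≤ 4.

9/2

On [3, 4], (6*t - 4) - (3*t + 2) = 3*t - 6 is ≥ 0 throughout, so the area is a single integral of |3*t - 6|.
∫[3,4] (3*t - 6) dt = 9/2.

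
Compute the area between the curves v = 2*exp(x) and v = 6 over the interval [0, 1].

8 - 2*exp(1)

On [0, 1], (2*exp(x)) - (6) = 2*exp(x) - 6 is ≤ 0 throughout, so the area is a single integral of |2*exp(x) - 6|.
∫[0,1] (2*exp(x) - 6) dx = -8 + 2*exp(1); the area of that piece is 8 - 2*exp(1).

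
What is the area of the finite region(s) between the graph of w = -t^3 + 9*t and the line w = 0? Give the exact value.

The curve meets the t-axis where -t^3 + 9*t = 0, i.e. -t*(t - 3)*(t + 3) = 0, at t = -3, 0, 3.
On [-3, 0] the curve lies below the axis; ∫[-3,0] (-t^3 + 9*t) dt = -81/4, giving area 81/4.
On [0, 3] the curve lies above the axis; ∫[0,3] (-t^3 + 9*t) dt = 81/4, giving area 81/4.
Total area = 81/4 + 81/4 = 81/2.

81/2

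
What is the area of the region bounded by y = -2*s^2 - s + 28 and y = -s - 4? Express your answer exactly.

Set the curves equal: -2*s^2 - s + 28 = -s - 4, so -2*s^2 + 32 = 0, which factors as -2*(s - 4)*(s + 4) = 0. The curves meet at s = -4, 4.
On [-4, 4], y = -2*s^2 - s + 28 is on top; that piece has area ∫[-4,4] (-2*s^2 + 32) ds = 512/3.

512/3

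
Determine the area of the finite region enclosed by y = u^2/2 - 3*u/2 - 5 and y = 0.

343/12

Set the curves equal: u^2/2 - 3*u/2 - 5 = 0, so u^2/2 - 3*u/2 - 5 = 0, which factors as (u - 5)*(u + 2)/2 = 0. The curves meet at u = -2, 5.
On [-2, 5], y = 0 is on top; that piece has area ∫[-2,5] (-(u^2/2 - 3*u/2 - 5)) du = 343/12.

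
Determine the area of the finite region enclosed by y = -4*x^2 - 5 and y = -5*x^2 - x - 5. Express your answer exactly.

1/6

Set the curves equal: -4*x^2 - 5 = -5*x^2 - x - 5, so x^2 + x = 0, which factors as x*(x + 1) = 0. The curves meet at x = -1, 0.
On [-1, 0], y = -5*x^2 - x - 5 is on top; that piece has area ∫[-1,0] (-(x^2 + x)) dx = 1/6.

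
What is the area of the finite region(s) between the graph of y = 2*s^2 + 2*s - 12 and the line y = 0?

The curve meets the s-axis where 2*s^2 + 2*s - 12 = 0, i.e. 2*(s - 2)*(s + 3) = 0, at s = -3, 2.
On [-3, 2] the curve lies below the axis; ∫[-3,2] (2*s^2 + 2*s - 12) ds = -125/3, giving area 125/3.

125/3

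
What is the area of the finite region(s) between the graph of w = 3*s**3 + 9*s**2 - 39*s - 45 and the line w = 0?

384

The curve meets the s-axis where 3*s**3 + 9*s**2 - 39*s - 45 = 0, i.e. 3*(s - 3)*(s + 1)*(s + 5) = 0, at s = -5, -1, 3.
On [-5, -1] the curve lies above the axis; ∫[-5,-1] (3*s**3 + 9*s**2 - 39*s - 45) ds = 192, giving area 192.
On [-1, 3] the curve lies below the axis; ∫[-1,3] (3*s**3 + 9*s**2 - 39*s - 45) ds = -192, giving area 192.
Total area = 192 + 192 = 384.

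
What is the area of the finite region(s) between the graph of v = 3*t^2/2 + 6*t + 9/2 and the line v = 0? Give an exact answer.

2

The curve meets the t-axis where 3*t^2/2 + 6*t + 9/2 = 0, i.e. 3*(t + 1)*(t + 3)/2 = 0, at t = -3, -1.
On [-3, -1] the curve lies below the axis; ∫[-3,-1] (3*t^2/2 + 6*t + 9/2) dt = -2, giving area 2.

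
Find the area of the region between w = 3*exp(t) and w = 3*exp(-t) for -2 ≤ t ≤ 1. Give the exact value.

The difference (3*exp(t)) - (3*exp(-t)) = 3*exp(t) - 3*exp(-t) changes sign at t = 0 inside [-2, 1], so split the integral there.
∫[-2,0] (3*exp(t) - 3*exp(-t)) dt = -3*exp(2) - 3*exp(-2) + 6; the area of that piece is -6 + 3*exp(-2) + 3*exp(2).
∫[0,1] (3*exp(t) - 3*exp(-t)) dt = -6 + 3*exp(-1) + 3*exp(1).
Total area = (-6 + 3*exp(-2) + 3*exp(2)) + (-6 + 3*exp(-1) + 3*exp(1)) = -12 + 3*exp(-2) + 3*exp(-1) + 3*exp(1) + 3*exp(2).

-12 + 3*exp(-2) + 3*exp(-1) + 3*exp(1) + 3*exp(2)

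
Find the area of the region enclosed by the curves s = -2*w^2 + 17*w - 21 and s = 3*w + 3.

Both boundary curves give s as a function of w, so integrate with respect to w. Setting them equal: -2*w^2 + 14*w - 24 = 0, i.e. -2*(w - 4)*(w - 3) = 0, so they meet at w = 3, 4.
For w in [3, 4], s = -2*w^2 + 17*w - 21 is on the right; area = ∫[3,4] (-2*w^2 + 14*w - 24) dw = 1/3.

1/3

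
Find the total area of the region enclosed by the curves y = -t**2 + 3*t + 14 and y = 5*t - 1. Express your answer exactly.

Set the curves equal: -t**2 + 3*t + 14 = 5*t - 1, so -t**2 - 2*t + 15 = 0, which factors as -(t - 3)*(t + 5) = 0. The curves meet at t = -5, 3.
On [-5, 3], y = -t**2 + 3*t + 14 is on top; that piece has area ∫[-5,3] (-t**2 - 2*t + 15) dt = 256/3.

256/3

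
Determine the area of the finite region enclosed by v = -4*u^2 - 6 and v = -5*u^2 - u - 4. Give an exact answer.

9/2

Set the curves equal: -4*u^2 - 6 = -5*u^2 - u - 4, so u^2 + u - 2 = 0, which factors as (u - 1)*(u + 2) = 0. The curves meet at u = -2, 1.
On [-2, 1], v = -5*u^2 - u - 4 is on top; that piece has area ∫[-2,1] (-(u^2 + u - 2)) du = 9/2.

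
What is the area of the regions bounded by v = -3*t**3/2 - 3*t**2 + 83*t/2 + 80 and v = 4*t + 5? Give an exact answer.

Set the curves equal: -3*t**3/2 - 3*t**2 + 83*t/2 + 80 = 4*t + 5, so -3*t**3/2 - 3*t**2 + 75*t/2 + 75 = 0, which factors as -3*(t - 5)*(t + 2)*(t + 5)/2 = 0. The curves meet at t = -5, -2, 5.
On [-5, -2], v = 4*t + 5 is on top; that piece has area ∫[-5,-2] (-(-3*t**3/2 - 3*t**2 + 75*t/2 + 75)) dt = 459/8.
On [-2, 5], v = -3*t**3/2 - 3*t**2 + 83*t/2 + 80 is on top; that piece has area ∫[-2,5] (-3*t**3/2 - 3*t**2 + 75*t/2 + 75) dt = 4459/8.
Total enclosed area = 459/8 + 4459/8 = 2459/4.

2459/4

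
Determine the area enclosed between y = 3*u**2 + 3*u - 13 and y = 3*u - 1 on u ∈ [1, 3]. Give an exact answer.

12

The difference (3*u**2 + 3*u - 13) - (3*u - 1) = 3*u**2 - 12 changes sign at u = 2 inside [1, 3], so split the integral there.
∫[1,2] (3*u**2 - 12) du = -5; the area of that piece is 5.
∫[2,3] (3*u**2 - 12) du = 7.
Total area = 5 + 7 = 12.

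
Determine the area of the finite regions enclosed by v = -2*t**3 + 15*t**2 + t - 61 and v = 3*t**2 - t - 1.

Set the curves equal: -2*t**3 + 15*t**2 + t - 61 = 3*t**2 - t - 1, so -2*t**3 + 12*t**2 + 2*t - 60 = 0, which factors as -2*(t - 5)*(t - 3)*(t + 2) = 0. The curves meet at t = -2, 3, 5.
On [-2, 3], v = 3*t**2 - t - 1 is on top; that piece has area ∫[-2,3] (-(-2*t**3 + 12*t**2 + 2*t - 60)) dt = 375/2.
On [3, 5], v = -2*t**3 + 15*t**2 + t - 61 is on top; that piece has area ∫[3,5] (-2*t**3 + 12*t**2 + 2*t - 60) dt = 16.
Total enclosed area = 375/2 + 16 = 407/2.

407/2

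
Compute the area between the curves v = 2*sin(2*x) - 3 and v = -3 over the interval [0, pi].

The difference (2*sin(2*x) - 3) - (-3) = 2*sin(2*x) changes sign at x = pi/2 inside [0, pi], so split the integral there.
∫[0,pi/2] (2*sin(2*x)) dx = 2.
∫[pi/2,pi] (2*sin(2*x)) dx = -2; the area of that piece is 2.
Total area = 2 + 2 = 4.

4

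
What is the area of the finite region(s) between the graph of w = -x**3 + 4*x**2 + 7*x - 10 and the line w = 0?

The curve meets the x-axis where -x**3 + 4*x**2 + 7*x - 10 = 0, i.e. -(x - 5)*(x - 1)*(x + 2) = 0, at x = -2, 1, 5.
On [-2, 1] the curve lies below the axis; ∫[-2,1] (-x**3 + 4*x**2 + 7*x - 10) dx = -99/4, giving area 99/4.
On [1, 5] the curve lies above the axis; ∫[1,5] (-x**3 + 4*x**2 + 7*x - 10) dx = 160/3, giving area 160/3.
Total area = 99/4 + 160/3 = 937/12.

937/12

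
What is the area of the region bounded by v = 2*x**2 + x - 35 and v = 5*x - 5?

Set the curves equal: 2*x**2 + x - 35 = 5*x - 5, so 2*x**2 - 4*x - 30 = 0, which factors as 2*(x - 5)*(x + 3) = 0. The curves meet at x = -3, 5.
On [-3, 5], v = 5*x - 5 is on top; that piece has area ∫[-3,5] (-(2*x**2 - 4*x - 30)) dx = 512/3.

512/3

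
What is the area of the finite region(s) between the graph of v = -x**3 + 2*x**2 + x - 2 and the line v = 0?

The curve meets the x-axis where -x**3 + 2*x**2 + x - 2 = 0, i.e. -(x - 2)*(x - 1)*(x + 1) = 0, at x = -1, 1, 2.
On [-1, 1] the curve lies below the axis; ∫[-1,1] (-x**3 + 2*x**2 + x - 2) dx = -8/3, giving area 8/3.
On [1, 2] the curve lies above the axis; ∫[1,2] (-x**3 + 2*x**2 + x - 2) dx = 5/12, giving area 5/12.
Total area = 8/3 + 5/12 = 37/12.

37/12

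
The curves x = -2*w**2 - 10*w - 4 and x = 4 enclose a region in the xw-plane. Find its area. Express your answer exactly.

Both boundary curves give x as a function of w, so integrate with respect to w. Setting them equal: -2*w**2 - 10*w - 8 = 0, i.e. -2*(w + 1)*(w + 4) = 0, so they meet at w = -4, -1.
For w in [-4, -1], x = -2*w**2 - 10*w - 4 is on the right; area = ∫[-4,-1] (-2*w**2 - 10*w - 8) dw = 9.

9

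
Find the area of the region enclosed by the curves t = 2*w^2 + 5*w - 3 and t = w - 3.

Both boundary curves give t as a function of w, so integrate with respect to w. Setting them equal: 2*w^2 + 4*w = 0, i.e. 2*w*(w + 2) = 0, so they meet at w = -2, 0.
For w in [-2, 0], t = 2*w^2 + 5*w - 3 is on the left; area = ∫[-2,0] (-(2*w^2 + 4*w)) dw = 8/3.

8/3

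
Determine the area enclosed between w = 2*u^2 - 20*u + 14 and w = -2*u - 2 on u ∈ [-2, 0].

On [-2, 0], (2*u^2 - 20*u + 14) - (-2*u - 2) = 2*u^2 - 18*u + 16 is ≥ 0 throughout, so the area is a single integral of |2*u^2 - 18*u + 16|.
∫[-2,0] (2*u^2 - 18*u + 16) du = 220/3.

220/3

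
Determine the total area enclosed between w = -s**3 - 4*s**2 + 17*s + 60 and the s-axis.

The curve meets the s-axis where -s**3 - 4*s**2 + 17*s + 60 = 0, i.e. -(s - 4)*(s + 3)*(s + 5) = 0, at s = -5, -3, 4.
On [-5, -3] the curve lies below the axis; ∫[-5,-3] (-s**3 - 4*s**2 + 17*s + 60) ds = -32/3, giving area 32/3.
On [-3, 4] the curve lies above the axis; ∫[-3,4] (-s**3 - 4*s**2 + 17*s + 60) ds = 3773/12, giving area 3773/12.
Total area = 32/3 + 3773/12 = 3901/12.

3901/12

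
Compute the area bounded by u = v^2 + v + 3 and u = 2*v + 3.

1/6

Both boundary curves give u as a function of v, so integrate with respect to v. Setting them equal: v^2 - v = 0, i.e. v*(v - 1) = 0, so they meet at v = 0, 1.
For v in [0, 1], u = v^2 + v + 3 is on the left; area = ∫[0,1] (-(v^2 - v)) dv = 1/6.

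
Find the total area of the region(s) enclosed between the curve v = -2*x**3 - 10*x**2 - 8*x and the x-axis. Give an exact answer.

71/3

The curve meets the x-axis where -2*x**3 - 10*x**2 - 8*x = 0, i.e. -2*x*(x + 1)*(x + 4) = 0, at x = -4, -1, 0.
On [-4, -1] the curve lies below the axis; ∫[-4,-1] (-2*x**3 - 10*x**2 - 8*x) dx = -45/2, giving area 45/2.
On [-1, 0] the curve lies above the axis; ∫[-1,0] (-2*x**3 - 10*x**2 - 8*x) dx = 7/6, giving area 7/6.
Total area = 45/2 + 7/6 = 71/3.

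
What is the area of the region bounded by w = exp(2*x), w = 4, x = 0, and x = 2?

The difference (exp(2*x)) - (4) = exp(2*x) - 4 changes sign at x = log(2) inside [0, 2], so split the integral there.
∫[0,log(2)] (exp(2*x) - 4) dx = 3/2 - log(16); the area of that piece is -3/2 + log(16).
∫[log(2),2] (exp(2*x) - 4) dx = -10 + 4*log(2) + exp(4)/2.
Total area = (-3/2 + log(16)) + (-10 + 4*log(2) + exp(4)/2) = -23/2 + 8*log(2) + exp(4)/2.

-23/2 + 8*log(2) + exp(4)/2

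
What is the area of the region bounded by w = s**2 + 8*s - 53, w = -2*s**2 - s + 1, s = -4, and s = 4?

The difference (s**2 + 8*s - 53) - (-2*s**2 - s + 1) = 3*s**2 + 9*s - 54 changes sign at s = 3 inside [-4, 4], so split the integral there.
∫[-4,3] (3*s**2 + 9*s - 54) ds = -637/2; the area of that piece is 637/2.
∫[3,4] (3*s**2 + 9*s - 54) ds = 29/2.
Total area = 637/2 + 29/2 = 333.

333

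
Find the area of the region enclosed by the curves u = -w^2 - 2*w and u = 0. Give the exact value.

Both boundary curves give u as a function of w, so integrate with respect to w. Setting them equal: -w^2 - 2*w = 0, i.e. -w*(w + 2) = 0, so they meet at w = -2, 0.
For w in [-2, 0], u = -w^2 - 2*w is on the right; area = ∫[-2,0] (-w^2 - 2*w) dw = 4/3.

4/3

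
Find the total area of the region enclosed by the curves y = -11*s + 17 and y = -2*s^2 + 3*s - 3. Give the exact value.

9

Set the curves equal: -11*s + 17 = -2*s^2 + 3*s - 3, so 2*s^2 - 14*s + 20 = 0, which factors as 2*(s - 5)*(s - 2) = 0. The curves meet at s = 2, 5.
On [2, 5], y = -2*s^2 + 3*s - 3 is on top; that piece has area ∫[2,5] (-(2*s^2 - 14*s + 20)) ds = 9.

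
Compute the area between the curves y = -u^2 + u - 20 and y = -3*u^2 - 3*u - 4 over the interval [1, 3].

12

The difference (-u^2 + u - 20) - (-3*u^2 - 3*u - 4) = 2*u^2 + 4*u - 16 changes sign at u = 2 inside [1, 3], so split the integral there.
∫[1,2] (2*u^2 + 4*u - 16) du = -16/3; the area of that piece is 16/3.
∫[2,3] (2*u^2 + 4*u - 16) du = 20/3.
Total area = 16/3 + 20/3 = 12.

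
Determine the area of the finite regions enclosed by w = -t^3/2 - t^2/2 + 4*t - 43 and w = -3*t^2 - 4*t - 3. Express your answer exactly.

5137/24

Set the curves equal: -t^3/2 - t^2/2 + 4*t - 43 = -3*t^2 - 4*t - 3, so -t^3/2 + 5*t^2/2 + 8*t - 40 = 0, which factors as -(t - 5)*(t - 4)*(t + 4)/2 = 0. The curves meet at t = -4, 4, 5.
On [-4, 4], w = -3*t^2 - 4*t - 3 is on top; that piece has area ∫[-4,4] (-(-t^3/2 + 5*t^2/2 + 8*t - 40)) dt = 640/3.
On [4, 5], w = -t^3/2 - t^2/2 + 4*t - 43 is on top; that piece has area ∫[4,5] (-t^3/2 + 5*t^2/2 + 8*t - 40) dt = 17/24.
Total enclosed area = 640/3 + 17/24 = 5137/24.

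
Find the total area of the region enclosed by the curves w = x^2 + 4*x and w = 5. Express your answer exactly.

Set the curves equal: x^2 + 4*x = 5, so x^2 + 4*x - 5 = 0, which factors as (x - 1)*(x + 5) = 0. The curves meet at x = -5, 1.
On [-5, 1], w = 5 is on top; that piece has area ∫[-5,1] (-(x^2 + 4*x - 5)) dx = 36.

36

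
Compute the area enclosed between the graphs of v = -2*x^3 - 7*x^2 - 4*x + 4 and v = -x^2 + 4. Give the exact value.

Set the curves equal: -2*x^3 - 7*x^2 - 4*x + 4 = -x^2 + 4, so -2*x^3 - 6*x^2 - 4*x = 0, which factors as -2*x*(x + 1)*(x + 2) = 0. The curves meet at x = -2, -1, 0.
On [-2, -1], v = -x^2 + 4 is on top; that piece has area ∫[-2,-1] (-(-2*x^3 - 6*x^2 - 4*x)) dx = 1/2.
On [-1, 0], v = -2*x^3 - 7*x^2 - 4*x + 4 is on top; that piece has area ∫[-1,0] (-2*x^3 - 6*x^2 - 4*x) dx = 1/2.
Total enclosed area = 1/2 + 1/2 = 1.

1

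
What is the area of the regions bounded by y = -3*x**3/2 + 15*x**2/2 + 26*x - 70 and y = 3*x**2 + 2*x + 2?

1551/4

Set the curves equal: -3*x**3/2 + 15*x**2/2 + 26*x - 70 = 3*x**2 + 2*x + 2, so -3*x**3/2 + 9*x**2/2 + 24*x - 72 = 0, which factors as -3*(x - 4)*(x - 3)*(x + 4)/2 = 0. The curves meet at x = -4, 3, 4.
On [-4, 3], y = 3*x**2 + 2*x + 2 is on top; that piece has area ∫[-4,3] (-(-3*x**3/2 + 9*x**2/2 + 24*x - 72)) dx = 3087/8.
On [3, 4], y = -3*x**3/2 + 15*x**2/2 + 26*x - 70 is on top; that piece has area ∫[3,4] (-3*x**3/2 + 9*x**2/2 + 24*x - 72) dx = 15/8.
Total enclosed area = 3087/8 + 15/8 = 1551/4.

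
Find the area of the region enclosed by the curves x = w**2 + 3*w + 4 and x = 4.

Both boundary curves give x as a function of w, so integrate with respect to w. Setting them equal: w**2 + 3*w = 0, i.e. w*(w + 3) = 0, so they meet at w = -3, 0.
For w in [-3, 0], x = w**2 + 3*w + 4 is on the left; area = ∫[-3,0] (-(w**2 + 3*w)) dw = 9/2.

9/2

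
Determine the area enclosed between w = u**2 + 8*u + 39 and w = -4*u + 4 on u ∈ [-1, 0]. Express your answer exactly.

88/3

On [-1, 0], (u**2 + 8*u + 39) - (-4*u + 4) = u**2 + 12*u + 35 is ≥ 0 throughout, so the area is a single integral of |u**2 + 12*u + 35|.
∫[-1,0] (u**2 + 12*u + 35) du = 88/3.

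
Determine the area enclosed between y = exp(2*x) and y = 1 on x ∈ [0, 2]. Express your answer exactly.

-5/2 + exp(4)/2

On [0, 2], (exp(2*x)) - (1) = exp(2*x) - 1 is ≥ 0 throughout, so the area is a single integral of |exp(2*x) - 1|.
∫[0,2] (exp(2*x) - 1) dx = -5/2 + exp(4)/2.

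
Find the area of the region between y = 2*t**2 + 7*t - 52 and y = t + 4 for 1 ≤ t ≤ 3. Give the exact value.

212/3

On [1, 3], (2*t**2 + 7*t - 52) - (t + 4) = 2*t**2 + 6*t - 56 is ≤ 0 throughout, so the area is a single integral of |2*t**2 + 6*t - 56|.
∫[1,3] (2*t**2 + 6*t - 56) dt = -212/3; the area of that piece is 212/3.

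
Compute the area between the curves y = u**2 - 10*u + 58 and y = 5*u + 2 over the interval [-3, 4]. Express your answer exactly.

On [-3, 4], (u**2 - 10*u + 58) - (5*u + 2) = u**2 - 15*u + 56 is ≥ 0 throughout, so the area is a single integral of |u**2 - 15*u + 56|.
∫[-3,4] (u**2 - 15*u + 56) du = 2219/6.

2219/6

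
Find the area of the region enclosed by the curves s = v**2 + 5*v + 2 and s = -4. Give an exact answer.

1/6

Both boundary curves give s as a function of v, so integrate with respect to v. Setting them equal: v**2 + 5*v + 6 = 0, i.e. (v + 2)*(v + 3) = 0, so they meet at v = -3, -2.
For v in [-3, -2], s = v**2 + 5*v + 2 is on the left; area = ∫[-3,-2] (-(v**2 + 5*v + 6)) dv = 1/6.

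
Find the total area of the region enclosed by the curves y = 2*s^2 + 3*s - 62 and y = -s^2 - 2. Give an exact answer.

Set the curves equal: 2*s^2 + 3*s - 62 = -s^2 - 2, so 3*s^2 + 3*s - 60 = 0, which factors as 3*(s - 4)*(s + 5) = 0. The curves meet at s = -5, 4.
On [-5, 4], y = -s^2 - 2 is on top; that piece has area ∫[-5,4] (-(3*s^2 + 3*s - 60)) ds = 729/2.

729/2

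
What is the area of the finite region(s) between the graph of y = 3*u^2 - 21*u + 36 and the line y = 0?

1/2

The curve meets the u-axis where 3*u^2 - 21*u + 36 = 0, i.e. 3*(u - 4)*(u - 3) = 0, at u = 3, 4.
On [3, 4] the curve lies below the axis; ∫[3,4] (3*u^2 - 21*u + 36) du = -1/2, giving area 1/2.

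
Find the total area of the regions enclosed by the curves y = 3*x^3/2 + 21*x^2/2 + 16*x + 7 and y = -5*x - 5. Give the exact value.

Set the curves equal: 3*x^3/2 + 21*x^2/2 + 16*x + 7 = -5*x - 5, so 3*x^3/2 + 21*x^2/2 + 21*x + 12 = 0, which factors as 3*(x + 1)*(x + 2)*(x + 4)/2 = 0. The curves meet at x = -4, -2, -1.
On [-4, -2], y = 3*x^3/2 + 21*x^2/2 + 16*x + 7 is on top; that piece has area ∫[-4,-2] (3*x^3/2 + 21*x^2/2 + 21*x + 12) dx = 4.
On [-2, -1], y = -5*x - 5 is on top; that piece has area ∫[-2,-1] (-(3*x^3/2 + 21*x^2/2 + 21*x + 12)) dx = 5/8.
Total enclosed area = 4 + 5/8 = 37/8.

37/8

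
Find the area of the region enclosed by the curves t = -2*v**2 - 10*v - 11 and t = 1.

1/3

Both boundary curves give t as a function of v, so integrate with respect to v. Setting them equal: -2*v**2 - 10*v - 12 = 0, i.e. -2*(v + 2)*(v + 3) = 0, so they meet at v = -3, -2.
For v in [-3, -2], t = -2*v**2 - 10*v - 11 is on the right; area = ∫[-3,-2] (-2*v**2 - 10*v - 12) dv = 1/3.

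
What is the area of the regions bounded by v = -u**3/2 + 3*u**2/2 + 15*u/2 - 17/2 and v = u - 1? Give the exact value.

Set the curves equal: -u**3/2 + 3*u**2/2 + 15*u/2 - 17/2 = u - 1, so -u**3/2 + 3*u**2/2 + 13*u/2 - 15/2 = 0, which factors as -(u - 5)*(u - 1)*(u + 3)/2 = 0. The curves meet at u = -3, 1, 5.
On [-3, 1], v = u - 1 is on top; that piece has area ∫[-3,1] (-(-u**3/2 + 3*u**2/2 + 13*u/2 - 15/2)) du = 32.
On [1, 5], v = -u**3/2 + 3*u**2/2 + 15*u/2 - 17/2 is on top; that piece has area ∫[1,5] (-u**3/2 + 3*u**2/2 + 13*u/2 - 15/2) du = 32.
Total enclosed area = 32 + 32 = 64.

64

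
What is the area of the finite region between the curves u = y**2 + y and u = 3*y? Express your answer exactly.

4/3

Both boundary curves give u as a function of y, so integrate with respect to y. Setting them equal: y**2 - 2*y = 0, i.e. y*(y - 2) = 0, so they meet at y = 0, 2.
For y in [0, 2], u = y**2 + y is on the left; area = ∫[0,2] (-(y**2 - 2*y)) dy = 4/3.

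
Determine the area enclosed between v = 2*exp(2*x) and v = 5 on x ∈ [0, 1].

-9 - 11*log(2)/2 + log(10)/2 + 9*log(5)/2 + exp(2)

The difference (2*exp(2*x)) - (5) = 2*exp(2*x) - 5 changes sign at x = -log(2)/2 + log(5)/2 inside [0, 1], so split the integral there.
∫[0,-log(2)/2 + log(5)/2] (2*exp(2*x) - 5) dx = log(4*sqrt(10)/125) + 3/2; the area of that piece is -3/2 + log(25*sqrt(10)/8).
∫[-log(2)/2 + log(5)/2,1] (2*exp(2*x) - 5) dx = -15/2 - 5*log(2)/2 + 5*log(5)/2 + exp(2).
Total area = (-3/2 + log(25*sqrt(10)/8)) + (-15/2 - 5*log(2)/2 + 5*log(5)/2 + exp(2)) = -9 - 11*log(2)/2 + log(10)/2 + 9*log(5)/2 + exp(2).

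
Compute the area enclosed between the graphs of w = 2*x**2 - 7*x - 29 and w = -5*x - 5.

Set the curves equal: 2*x**2 - 7*x - 29 = -5*x - 5, so 2*x**2 - 2*x - 24 = 0, which factors as 2*(x - 4)*(x + 3) = 0. The curves meet at x = -3, 4.
On [-3, 4], w = -5*x - 5 is on top; that piece has area ∫[-3,4] (-(2*x**2 - 2*x - 24)) dx = 343/3.

343/3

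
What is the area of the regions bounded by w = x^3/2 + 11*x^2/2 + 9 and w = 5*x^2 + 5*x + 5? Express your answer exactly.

Set the curves equal: x^3/2 + 11*x^2/2 + 9 = 5*x^2 + 5*x + 5, so x^3/2 + x^2/2 - 5*x + 4 = 0, which factors as (x - 2)*(x - 1)*(x + 4)/2 = 0. The curves meet at x = -4, 1, 2.
On [-4, 1], w = x^3/2 + 11*x^2/2 + 9 is on top; that piece has area ∫[-4,1] (x^3/2 + x^2/2 - 5*x + 4) dx = 875/24.
On [1, 2], w = 5*x^2 + 5*x + 5 is on top; that piece has area ∫[1,2] (-(x^3/2 + x^2/2 - 5*x + 4)) dx = 11/24.
Total enclosed area = 875/24 + 11/24 = 443/12.

443/12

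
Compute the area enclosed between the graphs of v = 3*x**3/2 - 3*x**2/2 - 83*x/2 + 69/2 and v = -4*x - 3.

Set the curves equal: 3*x**3/2 - 3*x**2/2 - 83*x/2 + 69/2 = -4*x - 3, so 3*x**3/2 - 3*x**2/2 - 75*x/2 + 75/2 = 0, which factors as 3*(x - 5)*(x - 1)*(x + 5)/2 = 0. The curves meet at x = -5, 1, 5.
On [-5, 1], v = 3*x**3/2 - 3*x**2/2 - 83*x/2 + 69/2 is on top; that piece has area ∫[-5,1] (3*x**3/2 - 3*x**2/2 - 75*x/2 + 75/2) dx = 378.
On [1, 5], v = -4*x - 3 is on top; that piece has area ∫[1,5] (-(3*x**3/2 - 3*x**2/2 - 75*x/2 + 75/2)) dx = 128.
Total enclosed area = 378 + 128 = 506.

506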